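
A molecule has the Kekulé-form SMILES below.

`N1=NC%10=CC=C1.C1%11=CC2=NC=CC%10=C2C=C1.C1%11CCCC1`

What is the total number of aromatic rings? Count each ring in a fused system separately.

3

The SMILES encodes a six-membered ring with two adjacent nitrogens and three alternating double bonds; two fused six-membered rings, each with three alternating double bonds; one ring is all carbon and the other has one ring nitrogen; a five-membered saturated carbon ring.
The 6-membered ring with two nitrogens (1,2) is fully conjugated (every ring atom contributes a p orbital); 3 ring double bonds give 6 π electrons. That satisfies 4n+2 with n=1, so it is aromatic (pyridazine).
The fused 6/6-membered bicyclic (with one nitrogen) is a single π system with 10 sp² atoms and 10 π electrons from ring double bonds. 10 = 4(2)+2, so the system is aromatic and both rings count as aromatic (quinoline).
The 5-membered ring has only sp³ atoms, so it is not fully conjugated — not aromatic (cyclopentane).
3 of the 4 rings are aromatic. Total: 3.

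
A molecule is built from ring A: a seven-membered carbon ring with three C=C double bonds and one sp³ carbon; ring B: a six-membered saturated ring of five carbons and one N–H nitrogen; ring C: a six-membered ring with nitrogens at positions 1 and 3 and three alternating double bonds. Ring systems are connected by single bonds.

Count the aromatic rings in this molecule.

Ring A has one sp³ carbon, so it is not fully conjugated — not aromatic (cycloheptatriene).
Ring B has only sp³ atoms, so it is not fully conjugated — not aromatic (piperidine).
Ring C is planar and fully conjugated; 3 ring double bonds give 6 π electrons. That satisfies 4n+2 with n=1, so ring C is aromatic (pyrimidine).
Aromatic: C. Total: 1.

1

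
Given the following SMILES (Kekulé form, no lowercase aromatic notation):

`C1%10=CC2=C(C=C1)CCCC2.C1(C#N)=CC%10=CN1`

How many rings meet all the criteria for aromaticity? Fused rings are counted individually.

2

The SMILES encodes a six-membered carbon ring with three alternating C=C double bonds, fused to a saturated six-membered carbon ring; a five-membered ring of four carbons and one nitrogen bearing a hydrogen, with two C=C double bonds.
The 6-membered ring is fully conjugated (every ring atom contributes a p orbital); 3 ring double bonds give 6 π electrons. That satisfies 4n+2 with n=1, so it is aromatic (benzene ring).
The second 6-membered ring has four sp³ carbons, so it is not fully conjugated — not aromatic (cyclohexane ring).
The 5-membered ring with one N–H has a continuous p-orbital overlap around the ring; 2 ring double bonds (4 π electrons) plus a heteroatom lone pair (2) give 6 π electrons. 6 = 4(1)+2, so it is aromatic (pyrrole).
2 of the 3 rings are aromatic. Total: 2.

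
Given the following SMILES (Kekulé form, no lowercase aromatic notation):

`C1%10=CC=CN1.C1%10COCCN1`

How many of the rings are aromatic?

The SMILES encodes a five-membered ring of four carbons and one nitrogen bearing a hydrogen, with two C=C double bonds; a six-membered saturated ring with an oxygen and an N–H nitrogen at positions 1 and 4.
The 5-membered ring with one N–H is planar and fully conjugated; 2 ring double bonds (4 π electrons) plus a heteroatom lone pair (2) give 6 π electrons. Since 6 = 4n+2 (n=1), it is aromatic (pyrrole).
The 6-membered ring with one oxygen and one N–H (1,4) has only sp³ atoms, so it is not fully conjugated — not aromatic (morpholine).
1 of the 2 rings is aromatic. Total: 1.

1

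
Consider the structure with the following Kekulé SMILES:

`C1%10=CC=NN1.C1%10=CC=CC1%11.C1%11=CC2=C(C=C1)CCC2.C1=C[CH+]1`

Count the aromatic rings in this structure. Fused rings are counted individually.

The SMILES encodes a five-membered ring with two adjacent nitrogens (one bearing H, one in a double bond) and two double bonds; a five-membered carbon ring with two conjugated C=C double bonds and one sp³ carbon; a six-membered carbon ring with three alternating C=C double bonds, fused to a saturated five-membered carbon ring; a three-membered all-carbon ring bearing a positive charge on one carbon, with one C=C double bond.
The 5-membered ring with two adjacent nitrogens (one N–H, one =N–) is fully conjugated (every ring atom contributes a p orbital); 2 ring double bonds (4 π electrons) plus a heteroatom lone pair (2) give 6 π electrons. Since 6 = 4n+2 (n=1), it is aromatic (pyrazole).
The 5-membered ring has one sp³ carbon, so it is not fully conjugated — not aromatic (cyclopentadiene).
The 6-membered ring has a continuous p-orbital overlap around the ring; 3 ring double bonds give 6 π electrons. 6 = 4(1)+2, so it is aromatic (benzene ring).
The second 5-membered ring has three sp³ carbons, so it is not fully conjugated — not aromatic (cyclopentane ring).
The 3-membered ring is fully conjugated (every ring atom contributes a p orbital); 1 ring double bond (2 π electrons) plus the carbocation's empty p orbital (0, but keeps the ring conjugated) give 2 π electrons. Since 2 = 4n+2 (n=0), it is aromatic (cyclopropenyl cation).
3 of the 5 rings are aromatic. Total: 3.

3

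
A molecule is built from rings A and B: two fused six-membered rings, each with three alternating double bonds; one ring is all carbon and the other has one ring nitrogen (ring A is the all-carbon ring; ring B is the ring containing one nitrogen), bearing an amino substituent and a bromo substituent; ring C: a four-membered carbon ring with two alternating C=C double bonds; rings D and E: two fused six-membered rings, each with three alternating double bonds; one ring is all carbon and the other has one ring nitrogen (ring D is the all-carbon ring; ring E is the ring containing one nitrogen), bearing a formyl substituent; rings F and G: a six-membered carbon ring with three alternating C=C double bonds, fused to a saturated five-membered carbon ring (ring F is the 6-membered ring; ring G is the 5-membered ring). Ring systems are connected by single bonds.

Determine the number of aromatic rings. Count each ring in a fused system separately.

5

Rings A and B form a fused bicyclic system (with one nitrogen) with 10 sp² atoms and 10 π electrons from ring double bonds. 10 = 4(2)+2, so the system is aromatic and both rings count as aromatic (quinoline).
Ring C has only sp² ring atoms; a planar conformation would have a fully conjugated π system of 4 electrons. But 4 = 4(1), which is 4n not 4n+2, so ring C is not aromatic (cyclobutadiene) — cyclobutadiene is antiaromatic and distorts to a rectangle.
Rings D and E form a fused bicyclic system (with one nitrogen) with 10 sp² atoms and 10 π electrons from ring double bonds. 10 = 4(2)+2, so the system is aromatic and both rings count as aromatic (quinoline).
Ring F is planar and fully conjugated; 3 ring double bonds give 6 π electrons. Since 6 = 4n+2 (n=1), ring F is aromatic (benzene ring).
Ring G has three sp³ carbons, so it is not fully conjugated — not aromatic (cyclopentane ring).
Aromatic: A, B, D, E, F. Total: 5.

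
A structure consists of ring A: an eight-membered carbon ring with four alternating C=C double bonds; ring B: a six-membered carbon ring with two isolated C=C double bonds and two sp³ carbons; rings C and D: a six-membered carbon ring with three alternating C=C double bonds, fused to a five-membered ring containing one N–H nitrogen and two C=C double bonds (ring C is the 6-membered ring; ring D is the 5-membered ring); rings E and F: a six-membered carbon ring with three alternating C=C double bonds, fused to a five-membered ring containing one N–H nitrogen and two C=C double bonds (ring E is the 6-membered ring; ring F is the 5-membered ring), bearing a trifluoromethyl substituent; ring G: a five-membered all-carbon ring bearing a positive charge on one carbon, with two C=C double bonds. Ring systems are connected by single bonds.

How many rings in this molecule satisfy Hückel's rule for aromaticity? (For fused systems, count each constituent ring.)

4

Ring A has only sp² ring atoms; a planar conformation would have a fully conjugated π system of 8 electrons. But 8 = 4(2), which is 4n not 4n+2, so ring A is not aromatic (cyclooctatetraene) — cyclooctatetraene distorts into a non-planar tub to avoid antiaromaticity.
Ring B has two sp³ carbons, so it is not fully conjugated — not aromatic (1,4-cyclohexadiene).
Rings C and D form a fused bicyclic system (with one N–H) with 9 sp² atoms and 10 π electrons from ring double bonds plus a heteroatom lone pair. 10 = 4(2)+2, so the system is aromatic and both rings count as aromatic (indole).
Rings E and F form a fused bicyclic system (with one N–H) with 9 sp² atoms and 10 π electrons from ring double bonds plus a heteroatom lone pair. 10 = 4(2)+2, so the system is aromatic and both rings count as aromatic (indole).
Ring G has only sp² ring atoms; a planar conformation would have a fully conjugated π system of 4 electrons. But 4 = 4(1), which is 4n not 4n+2, so ring G is not aromatic (cyclopentadienyl cation).
Aromatic: C, D, E, F. Total: 4.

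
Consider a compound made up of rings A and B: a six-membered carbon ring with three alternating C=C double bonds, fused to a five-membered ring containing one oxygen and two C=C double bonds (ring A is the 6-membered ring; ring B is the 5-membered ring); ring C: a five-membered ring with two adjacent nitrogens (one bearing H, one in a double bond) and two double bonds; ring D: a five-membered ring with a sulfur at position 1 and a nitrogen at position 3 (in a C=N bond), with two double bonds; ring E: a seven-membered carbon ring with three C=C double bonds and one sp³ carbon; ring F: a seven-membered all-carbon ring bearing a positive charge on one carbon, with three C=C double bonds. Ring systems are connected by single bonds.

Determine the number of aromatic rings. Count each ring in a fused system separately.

5

Rings A and B form a fused bicyclic system (with one oxygen) with 9 sp² atoms and 10 π electrons from ring double bonds plus a heteroatom lone pair. 10 = 4(2)+2, so the system is aromatic and both rings count as aromatic (benzofuran).
Ring C has a continuous p-orbital overlap around the ring; 2 ring double bonds (4 π electrons) plus a heteroatom lone pair (2) give 6 π electrons. 6 = 4(1)+2, so ring C is aromatic (pyrazole).
Ring D is planar and fully conjugated; 2 ring double bonds (4 π electrons) plus a heteroatom lone pair (2) give 6 π electrons. 6 = 4(1)+2, so ring D is aromatic (thiazole).
Ring E has one sp³ carbon, so it is not fully conjugated — not aromatic (cycloheptatriene).
Ring F is planar and fully conjugated; 3 ring double bonds (6 π electrons) plus the carbocation's empty p orbital (0, but keeps the ring conjugated) give 6 π electrons. That satisfies 4n+2 with n=1, so ring F is aromatic (tropylium cation).
Aromatic: A, B, C, D, F. Total: 5.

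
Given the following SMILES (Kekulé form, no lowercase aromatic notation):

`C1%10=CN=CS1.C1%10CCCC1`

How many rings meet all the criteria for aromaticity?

1

The SMILES encodes a five-membered ring with a sulfur at position 1 and a nitrogen at position 3 (in a C=N bond), with two double bonds; a five-membered saturated carbon ring.
The 5-membered ring with one sulfur and one =N– is planar and fully conjugated; 2 ring double bonds (4 π electrons) plus a heteroatom lone pair (2) give 6 π electrons. Since 6 = 4n+2 (n=1), it is aromatic (thiazole).
The 5-membered ring has only sp³ atoms, so it is not fully conjugated — not aromatic (cyclopentane).
1 of the 2 rings is aromatic. Total: 1.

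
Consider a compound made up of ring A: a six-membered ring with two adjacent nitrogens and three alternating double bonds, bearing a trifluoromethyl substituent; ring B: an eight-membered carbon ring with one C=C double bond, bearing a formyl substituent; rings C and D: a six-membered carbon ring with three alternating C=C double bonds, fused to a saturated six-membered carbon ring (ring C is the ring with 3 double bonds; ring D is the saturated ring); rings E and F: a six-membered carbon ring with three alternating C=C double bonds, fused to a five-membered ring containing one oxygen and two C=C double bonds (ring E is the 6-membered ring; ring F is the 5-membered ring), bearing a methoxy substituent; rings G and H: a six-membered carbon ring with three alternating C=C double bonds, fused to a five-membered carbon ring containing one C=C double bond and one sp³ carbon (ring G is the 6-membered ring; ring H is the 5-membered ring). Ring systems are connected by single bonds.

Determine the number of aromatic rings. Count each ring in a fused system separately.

Ring A has a continuous p-orbital overlap around the ring; 3 ring double bonds give 6 π electrons. Since 6 = 4n+2 (n=1), ring A is aromatic (pyridazine).
Ring B has six sp³ carbons, so it is not fully conjugated — not aromatic (cyclooctene).
Ring C is planar and fully conjugated; 3 ring double bonds give 6 π electrons. Since 6 = 4n+2 (n=1), ring C is aromatic (benzene ring).
Ring D has four sp³ carbons, so it is not fully conjugated — not aromatic (cyclohexane ring).
Rings E and F form a fused bicyclic system (with one oxygen) with 9 sp² atoms and 10 π electrons from ring double bonds plus a heteroatom lone pair. 10 = 4(2)+2, so the system is aromatic and both rings count as aromatic (benzofuran).
Ring G is planar and fully conjugated; 3 ring double bonds give 6 π electrons. That satisfies 4n+2 with n=1, so ring G is aromatic (benzene ring).
Ring H has one sp³ carbon, so it is not fully conjugated — not aromatic (cyclopentene ring).
Aromatic: A, C, E, F, G. Total: 5.

5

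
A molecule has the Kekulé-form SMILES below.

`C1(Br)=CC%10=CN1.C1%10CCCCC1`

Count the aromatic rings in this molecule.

The SMILES encodes a five-membered ring of four carbons and one nitrogen bearing a hydrogen, with two C=C double bonds; a six-membered saturated carbon ring.
The 5-membered ring with one N–H is planar and fully conjugated; 2 ring double bonds (4 π electrons) plus a heteroatom lone pair (2) give 6 π electrons. That satisfies 4n+2 with n=1, so it is aromatic (pyrrole).
The 6-membered ring has only sp³ atoms, so it is not fully conjugated — not aromatic (cyclohexane).
1 of the 2 rings is aromatic. Total: 1.

1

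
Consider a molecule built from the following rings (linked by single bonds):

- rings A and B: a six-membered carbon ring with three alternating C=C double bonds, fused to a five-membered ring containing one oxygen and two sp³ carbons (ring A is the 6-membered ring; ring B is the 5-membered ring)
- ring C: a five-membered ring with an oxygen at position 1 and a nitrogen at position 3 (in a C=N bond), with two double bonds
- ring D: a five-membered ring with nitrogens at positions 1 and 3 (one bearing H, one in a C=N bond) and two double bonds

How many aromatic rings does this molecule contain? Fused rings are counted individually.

3

Ring A is planar and fully conjugated; 3 ring double bonds give 6 π electrons. 6 = 4(1)+2, so ring A is aromatic (benzene ring).
Ring B has two sp³ carbons, so it is not fully conjugated — not aromatic (oxolane ring).
Ring C is planar and fully conjugated; 2 ring double bonds (4 π electrons) plus a heteroatom lone pair (2) give 6 π electrons. That satisfies 4n+2 with n=1, so ring C is aromatic (oxazole).
Ring D has a continuous p-orbital overlap around the ring; 2 ring double bonds (4 π electrons) plus a heteroatom lone pair (2) give 6 π electrons. That satisfies 4n+2 with n=1, so ring D is aromatic (imidazole).
Aromatic: A, C, D. Total: 3.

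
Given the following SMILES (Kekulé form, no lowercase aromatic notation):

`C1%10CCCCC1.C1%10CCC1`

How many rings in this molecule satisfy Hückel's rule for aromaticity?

The SMILES encodes a six-membered saturated carbon ring; a four-membered saturated carbon ring.
The 6-membered ring has only sp³ atoms, so it is not fully conjugated — not aromatic (cyclohexane).
The 4-membered ring has only sp³ atoms, so it is not fully conjugated — not aromatic (cyclobutane).
None of the rings are aromatic. Total: 0.

0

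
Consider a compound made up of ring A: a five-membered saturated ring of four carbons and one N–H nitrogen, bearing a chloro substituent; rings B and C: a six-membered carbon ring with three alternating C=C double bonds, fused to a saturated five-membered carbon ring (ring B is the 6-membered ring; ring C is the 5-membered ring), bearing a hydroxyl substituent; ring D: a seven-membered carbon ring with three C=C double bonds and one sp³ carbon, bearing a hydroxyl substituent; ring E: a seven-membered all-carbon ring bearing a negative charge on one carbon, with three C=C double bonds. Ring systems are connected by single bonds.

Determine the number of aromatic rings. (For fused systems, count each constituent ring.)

Ring A has only sp³ atoms, so it is not fully conjugated — not aromatic (pyrrolidine).
Ring B is fully conjugated (every ring atom contributes a p orbital); 3 ring double bonds give 6 π electrons. Since 6 = 4n+2 (n=1), ring B is aromatic (benzene ring).
Ring C has three sp³ carbons, so it is not fully conjugated — not aromatic (cyclopentane ring).
Ring D has one sp³ carbon, so it is not fully conjugated — not aromatic (cycloheptatriene).
Ring E has only sp² ring atoms; a planar conformation would have a fully conjugated π system of 8 electrons. But 8 = 4(2), which is 4n not 4n+2, so ring E is not aromatic (cycloheptatrienyl anion).
Aromatic: B. Total: 1.

1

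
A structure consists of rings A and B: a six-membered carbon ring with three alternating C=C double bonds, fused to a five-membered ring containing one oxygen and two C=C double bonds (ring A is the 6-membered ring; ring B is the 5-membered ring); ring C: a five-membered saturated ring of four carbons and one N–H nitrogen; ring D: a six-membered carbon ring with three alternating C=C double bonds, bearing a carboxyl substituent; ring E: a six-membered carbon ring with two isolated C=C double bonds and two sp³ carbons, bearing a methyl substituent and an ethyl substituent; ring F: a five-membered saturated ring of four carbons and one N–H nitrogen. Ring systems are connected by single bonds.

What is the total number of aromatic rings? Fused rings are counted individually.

3

Rings A and B form a fused bicyclic system (with one oxygen) with 9 sp² atoms and 10 π electrons from ring double bonds plus a heteroatom lone pair. 10 = 4(2)+2, so the system is aromatic and both rings count as aromatic (benzofuran).
Ring C has only sp³ atoms, so it is not fully conjugated — not aromatic (pyrrolidine).
Ring D has a continuous p-orbital overlap around the ring; 3 ring double bonds give 6 π electrons. That satisfies 4n+2 with n=1, so ring D is aromatic (benzene).
Ring E has two sp³ carbons, so it is not fully conjugated — not aromatic (1,4-cyclohexadiene).
Ring F has only sp³ atoms, so it is not fully conjugated — not aromatic (pyrrolidine).
Aromatic: A, B, D. Total: 3.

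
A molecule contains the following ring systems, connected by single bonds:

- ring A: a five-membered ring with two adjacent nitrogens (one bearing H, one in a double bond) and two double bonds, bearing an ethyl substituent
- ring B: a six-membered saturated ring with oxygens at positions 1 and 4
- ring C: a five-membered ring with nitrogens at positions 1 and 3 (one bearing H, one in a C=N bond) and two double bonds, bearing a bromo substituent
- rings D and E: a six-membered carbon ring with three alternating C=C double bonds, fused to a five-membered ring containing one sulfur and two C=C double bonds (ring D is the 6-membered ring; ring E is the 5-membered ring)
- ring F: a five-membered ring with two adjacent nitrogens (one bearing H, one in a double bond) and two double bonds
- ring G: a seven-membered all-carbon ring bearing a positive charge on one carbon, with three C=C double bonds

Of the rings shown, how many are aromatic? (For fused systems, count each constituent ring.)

6

Ring A has a continuous p-orbital overlap around the ring; 2 ring double bonds (4 π electrons) plus a heteroatom lone pair (2) give 6 π electrons. That satisfies 4n+2 with n=1, so ring A is aromatic (pyrazole).
Ring B has only sp³ atoms, so it is not fully conjugated — not aromatic (1,4-dioxane).
Ring C is fully conjugated (every ring atom contributes a p orbital); 2 ring double bonds (4 π electrons) plus a heteroatom lone pair (2) give 6 π electrons. 6 = 4(1)+2, so ring C is aromatic (imidazole).
Rings D and E form a fused bicyclic system (with one sulfur) with 9 sp² atoms and 10 π electrons from ring double bonds plus a heteroatom lone pair. 10 = 4(2)+2, so the system is aromatic and both rings count as aromatic (benzothiophene).
Ring F is planar and fully conjugated; 2 ring double bonds (4 π electrons) plus a heteroatom lone pair (2) give 6 π electrons. Since 6 = 4n+2 (n=1), ring F is aromatic (pyrazole).
Ring G is planar and fully conjugated; 3 ring double bonds (6 π electrons) plus the carbocation's empty p orbital (0, but keeps the ring conjugated) give 6 π electrons. That satisfies 4n+2 with n=1, so ring G is aromatic (tropylium cation).
Aromatic: A, C, D, E, F, G. Total: 6.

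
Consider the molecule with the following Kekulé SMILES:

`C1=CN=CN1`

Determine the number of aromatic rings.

1

The SMILES encodes a five-membered ring with nitrogens at positions 1 and 3 (one bearing H, one in a C=N bond) and two double bonds.
The 5-membered ring with two nitrogens (one N–H, one =N–) is planar and fully conjugated; 2 ring double bonds (4 π electrons) plus a heteroatom lone pair (2) give 6 π electrons. 6 = 4(1)+2, so it is aromatic (imidazole).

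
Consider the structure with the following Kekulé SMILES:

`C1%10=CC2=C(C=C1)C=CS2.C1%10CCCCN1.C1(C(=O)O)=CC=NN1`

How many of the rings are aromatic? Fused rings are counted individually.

3

The SMILES encodes a six-membered carbon ring with three alternating C=C double bonds, fused to a five-membered ring containing one sulfur and two C=C double bonds; a six-membered saturated ring of five carbons and one N–H nitrogen; a five-membered ring with two adjacent nitrogens (one bearing H, one in a double bond) and two double bonds.
The fused 6/5-membered bicyclic (with one sulfur) is a single π system with 9 sp² atoms and 10 π electrons from ring double bonds plus a heteroatom lone pair. 10 = 4(2)+2, so the system is aromatic and both rings count as aromatic (benzothiophene).
The 6-membered ring with one N–H has only sp³ atoms, so it is not fully conjugated — not aromatic (piperidine).
The 5-membered ring with two adjacent nitrogens (one N–H, one =N–) has a continuous p-orbital overlap around the ring; 2 ring double bonds (4 π electrons) plus a heteroatom lone pair (2) give 6 π electrons. 6 = 4(1)+2, so it is aromatic (pyrazole).
3 of the 4 rings are aromatic. Total: 3.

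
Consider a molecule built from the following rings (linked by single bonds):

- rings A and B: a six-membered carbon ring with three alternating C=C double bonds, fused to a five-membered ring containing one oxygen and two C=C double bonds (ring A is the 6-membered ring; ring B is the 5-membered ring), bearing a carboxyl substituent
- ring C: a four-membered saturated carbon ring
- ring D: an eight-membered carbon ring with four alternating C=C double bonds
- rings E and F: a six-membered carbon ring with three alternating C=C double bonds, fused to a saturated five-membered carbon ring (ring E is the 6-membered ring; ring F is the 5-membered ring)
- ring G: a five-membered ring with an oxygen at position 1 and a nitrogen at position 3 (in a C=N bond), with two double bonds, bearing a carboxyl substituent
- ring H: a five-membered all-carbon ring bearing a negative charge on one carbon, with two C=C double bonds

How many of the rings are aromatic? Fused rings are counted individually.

Rings A and B form a fused bicyclic system (with one oxygen) with 9 sp² atoms and 10 π electrons from ring double bonds plus a heteroatom lone pair. 10 = 4(2)+2, so the system is aromatic and both rings count as aromatic (benzofuran).
Ring C has only sp³ atoms, so it is not fully conjugated — not aromatic (cyclobutane).
Ring D has only sp² ring atoms; a planar conformation would have a fully conjugated π system of 8 electrons. But 8 = 4(2), which is 4n not 4n+2, so ring D is not aromatic (cyclooctatetraene) — cyclooctatetraene distorts into a non-planar tub to avoid antiaromaticity.
Ring E is planar and fully conjugated; 3 ring double bonds give 6 π electrons. Since 6 = 4n+2 (n=1), ring E is aromatic (benzene ring).
Ring F has three sp³ carbons, so it is not fully conjugated — not aromatic (cyclopentane ring).
Ring G has a continuous p-orbital overlap around the ring; 2 ring double bonds (4 π electrons) plus a heteroatom lone pair (2) give 6 π electrons. Since 6 = 4n+2 (n=1), ring G is aromatic (oxazole).
Ring H is fully conjugated (every ring atom contributes a p orbital); 2 ring double bonds (4 π electrons) plus the carbanion lone pair (2) give 6 π electrons. 6 = 4(1)+2, so ring H is aromatic (cyclopentadienyl anion).
Aromatic: A, B, E, G, H. Total: 5.

5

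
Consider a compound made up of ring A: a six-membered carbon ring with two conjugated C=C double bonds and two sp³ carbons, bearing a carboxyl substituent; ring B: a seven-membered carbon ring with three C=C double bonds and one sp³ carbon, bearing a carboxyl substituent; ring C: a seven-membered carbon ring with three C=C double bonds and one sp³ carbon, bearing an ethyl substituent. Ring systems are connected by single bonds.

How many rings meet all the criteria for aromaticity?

0

Ring A has two sp³ carbons, so it is not fully conjugated — not aromatic (1,3-cyclohexadiene).
Ring B has one sp³ carbon, so it is not fully conjugated — not aromatic (cycloheptatriene).
Ring C has one sp³ carbon, so it is not fully conjugated — not aromatic (cycloheptatriene).
No ring is aromatic. Total: 0.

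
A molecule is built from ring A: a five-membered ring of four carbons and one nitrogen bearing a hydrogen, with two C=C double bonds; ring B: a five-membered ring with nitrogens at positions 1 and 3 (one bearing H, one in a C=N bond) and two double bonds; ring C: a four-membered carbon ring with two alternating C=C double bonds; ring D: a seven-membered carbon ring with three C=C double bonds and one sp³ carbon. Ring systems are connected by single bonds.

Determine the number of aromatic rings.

2

Ring A has a continuous p-orbital overlap around the ring; 2 ring double bonds (4 π electrons) plus a heteroatom lone pair (2) give 6 π electrons. That satisfies 4n+2 with n=1, so ring A is aromatic (pyrrole).
Ring B is fully conjugated (every ring atom contributes a p orbital); 2 ring double bonds (4 π electrons) plus a heteroatom lone pair (2) give 6 π electrons. That satisfies 4n+2 with n=1, so ring B is aromatic (imidazole).
Ring C has only sp² ring atoms; a planar conformation would have a fully conjugated π system of 4 electrons. But 4 = 4(1), which is 4n not 4n+2, so ring C is not aromatic (cyclobutadiene) — cyclobutadiene is antiaromatic and distorts to a rectangle.
Ring D has one sp³ carbon, so it is not fully conjugated — not aromatic (cycloheptatriene).
Aromatic: A, B. Total: 2.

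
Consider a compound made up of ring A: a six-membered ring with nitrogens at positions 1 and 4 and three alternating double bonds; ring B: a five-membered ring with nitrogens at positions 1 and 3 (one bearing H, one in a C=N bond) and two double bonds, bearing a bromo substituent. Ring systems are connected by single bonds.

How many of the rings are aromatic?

Ring A is planar and fully conjugated; 3 ring double bonds give 6 π electrons. 6 = 4(1)+2, so ring A is aromatic (pyrazine).
Ring B has a continuous p-orbital overlap around the ring; 2 ring double bonds (4 π electrons) plus a heteroatom lone pair (2) give 6 π electrons. That satisfies 4n+2 with n=1, so ring B is aromatic (imidazole).
Aromatic: A, B. Total: 2.

2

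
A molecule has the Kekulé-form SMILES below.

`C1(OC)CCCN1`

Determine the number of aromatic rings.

0

The SMILES encodes a five-membered saturated ring of four carbons and one N–H nitrogen.
The 5-membered ring with one N–H has only sp³ atoms, so it is not fully conjugated — not aromatic (pyrrolidine).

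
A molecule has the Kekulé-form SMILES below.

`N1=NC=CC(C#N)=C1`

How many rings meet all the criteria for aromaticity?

1

The SMILES encodes a six-membered ring with two adjacent nitrogens and three alternating double bonds.
The 6-membered ring with two nitrogens (1,2) is planar and fully conjugated; 3 ring double bonds give 6 π electrons. Since 6 = 4n+2 (n=1), it is aromatic (pyridazine).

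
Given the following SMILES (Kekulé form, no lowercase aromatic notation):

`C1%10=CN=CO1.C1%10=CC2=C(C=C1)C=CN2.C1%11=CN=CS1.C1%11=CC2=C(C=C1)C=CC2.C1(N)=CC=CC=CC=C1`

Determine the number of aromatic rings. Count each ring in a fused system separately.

The SMILES encodes a five-membered ring with an oxygen at position 1 and a nitrogen at position 3 (in a C=N bond), with two double bonds; a six-membered carbon ring with three alternating C=C double bonds, fused to a five-membered ring containing one N–H nitrogen and two C=C double bonds; a five-membered ring with a sulfur at position 1 and a nitrogen at position 3 (in a C=N bond), with two double bonds; a six-membered carbon ring with three alternating C=C double bonds, fused to a five-membered carbon ring containing one C=C double bond and one sp³ carbon; an eight-membered carbon ring with four alternating C=C double bonds.
The 5-membered ring with one oxygen and one =N– is planar and fully conjugated; 2 ring double bonds (4 π electrons) plus a heteroatom lone pair (2) give 6 π electrons. That satisfies 4n+2 with n=1, so it is aromatic (oxazole).
The fused 6/5-membered bicyclic (with one N–H) is a single π system with 9 sp² atoms and 10 π electrons from ring double bonds plus a heteroatom lone pair. 10 = 4(2)+2, so the system is aromatic and both rings count as aromatic (indole).
The 5-membered ring with one sulfur and one =N– is planar and fully conjugated; 2 ring double bonds (4 π electrons) plus a heteroatom lone pair (2) give 6 π electrons. 6 = 4(1)+2, so it is aromatic (thiazole).
The 6-membered ring has a continuous p-orbital overlap around the ring; 3 ring double bonds give 6 π electrons. 6 = 4(1)+2, so it is aromatic (benzene ring).
The 5-membered ring has one sp³ carbon, so it is not fully conjugated — not aromatic (cyclopentene ring).
The 8-membered ring has only sp² ring atoms; a planar conformation would have a fully conjugated π system of 8 electrons. But 8 = 4(2), which is 4n not 4n+2, so it is not aromatic (cyclooctatetraene) — cyclooctatetraene distorts into a non-planar tub to avoid antiaromaticity.
5 of the 7 rings are aromatic. Total: 5.

5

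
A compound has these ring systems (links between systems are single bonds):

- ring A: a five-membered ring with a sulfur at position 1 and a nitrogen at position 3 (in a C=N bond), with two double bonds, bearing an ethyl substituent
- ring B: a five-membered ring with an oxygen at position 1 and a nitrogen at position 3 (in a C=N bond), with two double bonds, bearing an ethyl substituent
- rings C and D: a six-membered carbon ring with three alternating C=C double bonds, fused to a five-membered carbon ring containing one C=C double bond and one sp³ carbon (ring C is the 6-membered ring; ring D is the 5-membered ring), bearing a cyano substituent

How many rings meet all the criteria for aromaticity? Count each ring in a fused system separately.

3

Ring A has a continuous p-orbital overlap around the ring; 2 ring double bonds (4 π electrons) plus a heteroatom lone pair (2) give 6 π electrons. Since 6 = 4n+2 (n=1), ring A is aromatic (thiazole).
Ring B is fully conjugated (every ring atom contributes a p orbital); 2 ring double bonds (4 π electrons) plus a heteroatom lone pair (2) give 6 π electrons. That satisfies 4n+2 with n=1, so ring B is aromatic (oxazole).
Ring C is planar and fully conjugated; 3 ring double bonds give 6 π electrons. Since 6 = 4n+2 (n=1), ring C is aromatic (benzene ring).
Ring D has one sp³ carbon, so it is not fully conjugated — not aromatic (cyclopentene ring).
Aromatic: A, B, C. Total: 3.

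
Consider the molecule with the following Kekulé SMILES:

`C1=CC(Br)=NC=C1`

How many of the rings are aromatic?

The SMILES encodes a six-membered ring of five carbons and one nitrogen with three alternating double bonds.
The 6-membered ring with one nitrogen has a continuous p-orbital overlap around the ring; 3 ring double bonds give 6 π electrons. That satisfies 4n+2 with n=1, so it is aromatic (pyridine).

1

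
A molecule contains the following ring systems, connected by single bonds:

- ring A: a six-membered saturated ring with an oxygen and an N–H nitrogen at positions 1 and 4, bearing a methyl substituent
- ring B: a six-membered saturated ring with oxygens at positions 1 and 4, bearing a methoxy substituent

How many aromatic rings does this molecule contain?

0

Ring A has only sp³ atoms, so it is not fully conjugated — not aromatic (morpholine).
Ring B has only sp³ atoms, so it is not fully conjugated — not aromatic (1,4-dioxane).
No ring is aromatic. Total: 0.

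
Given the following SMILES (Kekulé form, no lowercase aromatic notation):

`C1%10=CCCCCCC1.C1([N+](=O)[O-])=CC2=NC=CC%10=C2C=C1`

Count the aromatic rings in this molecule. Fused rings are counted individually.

The SMILES encodes an eight-membered carbon ring with one C=C double bond; two fused six-membered rings, each with three alternating double bonds; one ring is all carbon and the other has one ring nitrogen.
The 8-membered ring has six sp³ carbons, so it is not fully conjugated — not aromatic (cyclooctene).
The fused 6/6-membered bicyclic (with one nitrogen) is a single π system with 10 sp² atoms and 10 π electrons from ring double bonds. 10 = 4(2)+2, so the system is aromatic and both rings count as aromatic (quinoline).
2 of the 3 rings are aromatic. Total: 2.

2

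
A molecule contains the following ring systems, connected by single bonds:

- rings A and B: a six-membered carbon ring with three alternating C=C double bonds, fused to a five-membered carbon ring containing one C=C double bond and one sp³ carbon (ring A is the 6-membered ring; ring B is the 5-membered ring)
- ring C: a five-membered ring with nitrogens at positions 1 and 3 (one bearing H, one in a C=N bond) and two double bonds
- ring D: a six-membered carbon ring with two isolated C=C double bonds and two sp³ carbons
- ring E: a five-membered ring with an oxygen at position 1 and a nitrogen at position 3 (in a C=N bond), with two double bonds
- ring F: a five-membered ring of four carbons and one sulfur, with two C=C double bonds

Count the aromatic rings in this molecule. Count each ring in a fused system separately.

Ring A is planar and fully conjugated; 3 ring double bonds give 6 π electrons. That satisfies 4n+2 with n=1, so ring A is aromatic (benzene ring).
Ring B has one sp³ carbon, so it is not fully conjugated — not aromatic (cyclopentene ring).
Ring C is planar and fully conjugated; 2 ring double bonds (4 π electrons) plus a heteroatom lone pair (2) give 6 π electrons. That satisfies 4n+2 with n=1, so ring C is aromatic (imidazole).
Ring D has two sp³ carbons, so it is not fully conjugated — not aromatic (1,4-cyclohexadiene).
Ring E has a continuous p-orbital overlap around the ring; 2 ring double bonds (4 π electrons) plus a heteroatom lone pair (2) give 6 π electrons. Since 6 = 4n+2 (n=1), ring E is aromatic (oxazole).
Ring F is fully conjugated (every ring atom contributes a p orbital); 2 ring double bonds (4 π electrons) plus a heteroatom lone pair (2) give 6 π electrons. 6 = 4(1)+2, so ring F is aromatic (thiophene).
Aromatic: A, C, E, F. Total: 4.

4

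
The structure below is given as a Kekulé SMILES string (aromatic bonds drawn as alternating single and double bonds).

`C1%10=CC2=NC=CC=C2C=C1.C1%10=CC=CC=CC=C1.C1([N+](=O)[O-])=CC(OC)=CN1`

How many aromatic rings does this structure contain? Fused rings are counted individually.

3

The SMILES encodes two fused six-membered rings, each with three alternating double bonds; one ring is all carbon and the other has one ring nitrogen; an eight-membered carbon ring with four alternating C=C double bonds; a five-membered ring of four carbons and one nitrogen bearing a hydrogen, with two C=C double bonds.
The fused 6/6-membered bicyclic (with one nitrogen) is a single π system with 10 sp² atoms and 10 π electrons from ring double bonds. 10 = 4(2)+2, so the system is aromatic and both rings count as aromatic (quinoline).
The 8-membered ring has only sp² ring atoms; a planar conformation would have a fully conjugated π system of 8 electrons. But 8 = 4(2), which is 4n not 4n+2, so it is not aromatic (cyclooctatetraene) — cyclooctatetraene distorts into a non-planar tub to avoid antiaromaticity.
The 5-membered ring with one N–H is planar and fully conjugated; 2 ring double bonds (4 π electrons) plus a heteroatom lone pair (2) give 6 π electrons. That satisfies 4n+2 with n=1, so it is aromatic (pyrrole).
3 of the 4 rings are aromatic. Total: 3.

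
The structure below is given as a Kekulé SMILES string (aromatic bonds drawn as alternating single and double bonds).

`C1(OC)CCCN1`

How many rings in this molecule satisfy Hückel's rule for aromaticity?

The SMILES encodes a five-membered saturated ring of four carbons and one N–H nitrogen.
The 5-membered ring with one N–H has only sp³ atoms, so it is not fully conjugated — not aromatic (pyrrolidine).

0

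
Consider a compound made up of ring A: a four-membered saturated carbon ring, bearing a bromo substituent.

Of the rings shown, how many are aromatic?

Ring A has only sp³ atoms, so it is not fully conjugated — not aromatic (cyclobutane).

0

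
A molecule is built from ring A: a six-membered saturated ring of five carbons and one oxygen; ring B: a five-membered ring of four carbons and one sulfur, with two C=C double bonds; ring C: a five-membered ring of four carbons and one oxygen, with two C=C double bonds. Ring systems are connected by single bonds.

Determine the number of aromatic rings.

2

Ring A has only sp³ atoms, so it is not fully conjugated — not aromatic (tetrahydropyran).
Ring B is planar and fully conjugated; 2 ring double bonds (4 π electrons) plus a heteroatom lone pair (2) give 6 π electrons. 6 = 4(1)+2, so ring B is aromatic (thiophene).
Ring C has a continuous p-orbital overlap around the ring; 2 ring double bonds (4 π electrons) plus a heteroatom lone pair (2) give 6 π electrons. 6 = 4(1)+2, so ring C is aromatic (furan).
Aromatic: B, C. Total: 2.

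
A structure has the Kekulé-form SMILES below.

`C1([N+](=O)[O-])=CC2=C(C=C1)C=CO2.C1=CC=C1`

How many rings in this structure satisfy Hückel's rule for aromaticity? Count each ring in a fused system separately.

The SMILES encodes a six-membered carbon ring with three alternating C=C double bonds, fused to a five-membered ring containing one oxygen and two C=C double bonds; a four-membered carbon ring with two alternating C=C double bonds.
The fused 6/5-membered bicyclic (with one oxygen) is a single π system with 9 sp² atoms and 10 π electrons from ring double bonds plus a heteroatom lone pair. 10 = 4(2)+2, so the system is aromatic and both rings count as aromatic (benzofuran).
The 4-membered ring has only sp² ring atoms; a planar conformation would have a fully conjugated π system of 4 electrons. But 4 = 4(1), which is 4n not 4n+2, so it is not aromatic (cyclobutadiene) — cyclobutadiene is antiaromatic and distorts to a rectangle.
2 of the 3 rings are aromatic. Total: 2.

2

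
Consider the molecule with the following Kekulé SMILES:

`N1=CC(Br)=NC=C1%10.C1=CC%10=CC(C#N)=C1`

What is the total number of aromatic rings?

2

The SMILES encodes a six-membered ring with nitrogens at positions 1 and 4 and three alternating double bonds; a six-membered carbon ring with three alternating C=C double bonds.
The 6-membered ring with two nitrogens (1,4) is planar and fully conjugated; 3 ring double bonds give 6 π electrons. 6 = 4(1)+2, so it is aromatic (pyrazine).
The 6-membered ring is planar and fully conjugated; 3 ring double bonds give 6 π electrons. That satisfies 4n+2 with n=1, so it is aromatic (benzene).
2 of the 2 rings are aromatic. Total: 2.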